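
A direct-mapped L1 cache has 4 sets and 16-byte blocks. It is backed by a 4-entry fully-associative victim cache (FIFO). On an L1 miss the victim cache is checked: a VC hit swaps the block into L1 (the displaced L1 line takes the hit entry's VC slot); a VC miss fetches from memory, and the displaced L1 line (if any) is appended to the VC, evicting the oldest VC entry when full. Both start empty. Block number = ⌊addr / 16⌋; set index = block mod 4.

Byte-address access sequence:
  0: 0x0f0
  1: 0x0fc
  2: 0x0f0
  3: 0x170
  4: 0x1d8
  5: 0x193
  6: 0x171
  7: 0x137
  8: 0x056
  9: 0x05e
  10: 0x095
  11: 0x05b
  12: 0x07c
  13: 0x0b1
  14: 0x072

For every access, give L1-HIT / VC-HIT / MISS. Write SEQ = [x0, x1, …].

  [0] addr=0xf0 blk=15 s=3: MISS | VC []
  [1] addr=0xfc blk=15 s=3: L1-HIT | VC []
  [2] addr=0xf0 blk=15 s=3: L1-HIT | VC []
  [3] addr=0x170 blk=23 s=3: MISS | VC [15]
  [4] addr=0x1d8 blk=29 s=1: MISS | VC [15]
  [5] addr=0x193 blk=25 s=1: MISS | VC [15, 29]
  [6] addr=0x171 blk=23 s=3: L1-HIT | VC [15, 29]
  [7] addr=0x137 blk=19 s=3: MISS | VC [15, 29, 23]
  [8] addr=0x56 blk=5 s=1: MISS | VC [15, 29, 23, 25]
  [9] addr=0x5e blk=5 s=1: L1-HIT | VC [15, 29, 23, 25]
  [10] addr=0x95 blk=9 s=1: MISS | VC [29, 23, 25, 5]
  [11] addr=0x5b blk=5 s=1: VC-HIT | VC [29, 23, 25, 9]
  [12] addr=0x7c blk=7 s=3: MISS | VC [23, 25, 9, 19]
  [13] addr=0xb1 blk=11 s=3: MISS | VC [25, 9, 19, 7]
  [14] addr=0x72 blk=7 s=3: VC-HIT | VC [25, 9, 19, 11]

SEQ = [MISS, L1-HIT, L1-HIT, MISS, MISS, MISS, L1-HIT, MISS, MISS, L1-HIT, MISS, VC-HIT, MISS, MISS, VC-HIT]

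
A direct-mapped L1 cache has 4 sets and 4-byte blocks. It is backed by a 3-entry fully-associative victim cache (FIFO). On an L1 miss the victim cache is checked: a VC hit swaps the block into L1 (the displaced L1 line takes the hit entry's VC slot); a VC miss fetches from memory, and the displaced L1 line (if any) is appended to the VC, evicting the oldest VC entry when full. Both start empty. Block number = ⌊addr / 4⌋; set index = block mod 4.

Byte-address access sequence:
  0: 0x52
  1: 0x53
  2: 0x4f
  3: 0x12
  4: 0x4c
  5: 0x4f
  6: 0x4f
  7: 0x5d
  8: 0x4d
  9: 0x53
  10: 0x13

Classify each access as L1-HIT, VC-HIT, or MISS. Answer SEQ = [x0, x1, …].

SEQ = [MISS, L1-HIT, MISS, MISS, L1-HIT, L1-HIT, L1-HIT, MISS, VC-HIT, VC-HIT, VC-HIT]

0: 0x52 (blk 20, set 0) → MISS  vc=[]
1: 0x53 (blk 20, set 0) → L1-HIT  vc=[]
2: 0x4f (blk 19, set 3) → MISS  vc=[]
3: 0x12 (blk 4, set 0) → MISS  vc=[20]
4: 0x4c (blk 19, set 3) → L1-HIT  vc=[20]
5: 0x4f (blk 19, set 3) → L1-HIT  vc=[20]
6: 0x4f (blk 19, set 3) → L1-HIT  vc=[20]
7: 0x5d (blk 23, set 3) → MISS  vc=[20, 19]
8: 0x4d (blk 19, set 3) → VC-HIT  vc=[20, 23]
9: 0x53 (blk 20, set 0) → VC-HIT  vc=[4, 23]
10: 0x13 (blk 4, set 0) → VC-HIT  vc=[20, 23]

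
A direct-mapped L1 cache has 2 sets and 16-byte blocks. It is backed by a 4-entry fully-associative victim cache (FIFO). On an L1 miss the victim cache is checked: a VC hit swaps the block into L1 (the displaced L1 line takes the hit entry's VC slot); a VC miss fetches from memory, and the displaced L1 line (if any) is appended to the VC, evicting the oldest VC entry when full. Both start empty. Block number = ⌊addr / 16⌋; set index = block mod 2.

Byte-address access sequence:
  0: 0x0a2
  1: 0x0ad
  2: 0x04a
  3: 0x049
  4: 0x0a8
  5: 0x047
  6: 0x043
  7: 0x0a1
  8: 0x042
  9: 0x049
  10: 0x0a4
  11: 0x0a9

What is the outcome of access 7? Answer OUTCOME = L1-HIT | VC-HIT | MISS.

OUTCOME = VC-HIT

0: 0xa2 (blk 10, set 0) → MISS  vc=[]
1: 0xad (blk 10, set 0) → L1-HIT  vc=[]
2: 0x4a (blk 4, set 0) → MISS  vc=[10]
3: 0x49 (blk 4, set 0) → L1-HIT  vc=[10]
4: 0xa8 (blk 10, set 0) → VC-HIT  vc=[4]
5: 0x47 (blk 4, set 0) → VC-HIT  vc=[10]
6: 0x43 (blk 4, set 0) → L1-HIT  vc=[10]
7: 0xa1 (blk 10, set 0) → VC-HIT  vc=[4]
8: 0x42 (blk 4, set 0) → VC-HIT  vc=[10]
9: 0x49 (blk 4, set 0) → L1-HIT  vc=[10]
10: 0xa4 (blk 10, set 0) → VC-HIT  vc=[4]
11: 0xa9 (blk 10, set 0) → L1-HIT  vc=[4]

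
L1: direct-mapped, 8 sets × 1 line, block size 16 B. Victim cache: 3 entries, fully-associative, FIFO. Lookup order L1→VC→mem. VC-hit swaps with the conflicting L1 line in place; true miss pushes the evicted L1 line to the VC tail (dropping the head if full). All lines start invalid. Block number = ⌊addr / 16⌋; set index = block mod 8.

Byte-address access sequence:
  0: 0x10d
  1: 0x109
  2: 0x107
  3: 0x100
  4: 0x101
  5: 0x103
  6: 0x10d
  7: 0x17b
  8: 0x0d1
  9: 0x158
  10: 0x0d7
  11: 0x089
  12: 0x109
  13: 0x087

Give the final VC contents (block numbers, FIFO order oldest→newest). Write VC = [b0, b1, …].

VC = [21, 16]

#0 0x10d→b16/s0 MISS; vc=[]
#1 0x109→b16/s0 L1-HIT; vc=[]
#2 0x107→b16/s0 L1-HIT; vc=[]
#3 0x100→b16/s0 L1-HIT; vc=[]
#4 0x101→b16/s0 L1-HIT; vc=[]
#5 0x103→b16/s0 L1-HIT; vc=[]
#6 0x10d→b16/s0 L1-HIT; vc=[]
#7 0x17b→b23/s7 MISS; vc=[]
#8 0xd1→b13/s5 MISS; vc=[]
#9 0x158→b21/s5 MISS; vc=[13]
#10 0xd7→b13/s5 VC-HIT; vc=[21]
#11 0x89→b8/s0 MISS; vc=[21,16]
#12 0x109→b16/s0 VC-HIT; vc=[21,8]
#13 0x87→b8/s0 VC-HIT; vc=[21,16]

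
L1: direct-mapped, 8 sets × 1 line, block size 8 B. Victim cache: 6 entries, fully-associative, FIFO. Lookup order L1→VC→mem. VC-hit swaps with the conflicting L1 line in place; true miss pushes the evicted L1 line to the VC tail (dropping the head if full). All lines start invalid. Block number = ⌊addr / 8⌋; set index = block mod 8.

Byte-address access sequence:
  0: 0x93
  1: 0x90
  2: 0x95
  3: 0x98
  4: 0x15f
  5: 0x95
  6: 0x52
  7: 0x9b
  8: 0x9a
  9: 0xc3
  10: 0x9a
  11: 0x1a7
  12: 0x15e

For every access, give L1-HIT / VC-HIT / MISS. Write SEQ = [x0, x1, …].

SEQ = [MISS, L1-HIT, L1-HIT, MISS, MISS, L1-HIT, MISS, VC-HIT, L1-HIT, MISS, L1-HIT, MISS, VC-HIT]

#0 0x93→b18/s2 MISS; vc=[]
#1 0x90→b18/s2 L1-HIT; vc=[]
#2 0x95→b18/s2 L1-HIT; vc=[]
#3 0x98→b19/s3 MISS; vc=[]
#4 0x15f→b43/s3 MISS; vc=[19]
#5 0x95→b18/s2 L1-HIT; vc=[19]
#6 0x52→b10/s2 MISS; vc=[19,18]
#7 0x9b→b19/s3 VC-HIT; vc=[43,18]
#8 0x9a→b19/s3 L1-HIT; vc=[43,18]
#9 0xc3→b24/s0 MISS; vc=[43,18]
#10 0x9a→b19/s3 L1-HIT; vc=[43,18]
#11 0x1a7→b52/s4 MISS; vc=[43,18]
#12 0x15e→b43/s3 VC-HIT; vc=[19,18]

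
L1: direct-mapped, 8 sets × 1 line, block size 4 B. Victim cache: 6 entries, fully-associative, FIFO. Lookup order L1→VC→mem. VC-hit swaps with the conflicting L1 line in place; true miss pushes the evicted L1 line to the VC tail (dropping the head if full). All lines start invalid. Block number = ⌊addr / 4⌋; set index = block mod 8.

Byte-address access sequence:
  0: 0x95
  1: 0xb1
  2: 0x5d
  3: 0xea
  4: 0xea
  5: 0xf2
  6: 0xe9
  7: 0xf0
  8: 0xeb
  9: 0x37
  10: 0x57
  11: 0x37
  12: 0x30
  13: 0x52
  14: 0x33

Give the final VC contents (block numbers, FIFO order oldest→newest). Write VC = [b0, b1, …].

0: 0x95 (blk 37, set 5) → MISS  vc=[]
1: 0xb1 (blk 44, set 4) → MISS  vc=[]
2: 0x5d (blk 23, set 7) → MISS  vc=[]
3: 0xea (blk 58, set 2) → MISS  vc=[]
4: 0xea (blk 58, set 2) → L1-HIT  vc=[]
5: 0xf2 (blk 60, set 4) → MISS  vc=[44]
6: 0xe9 (blk 58, set 2) → L1-HIT  vc=[44]
7: 0xf0 (blk 60, set 4) → L1-HIT  vc=[44]
8: 0xeb (blk 58, set 2) → L1-HIT  vc=[44]
9: 0x37 (blk 13, set 5) → MISS  vc=[44, 37]
10: 0x57 (blk 21, set 5) → MISS  vc=[44, 37, 13]
11: 0x37 (blk 13, set 5) → VC-HIT  vc=[44, 37, 21]
12: 0x30 (blk 12, set 4) → MISS  vc=[44, 37, 21, 60]
13: 0x52 (blk 20, set 4) → MISS  vc=[44, 37, 21, 60, 12]
14: 0x33 (blk 12, set 4) → VC-HIT  vc=[44, 37, 21, 60, 20]

VC = [44, 37, 21, 60, 20]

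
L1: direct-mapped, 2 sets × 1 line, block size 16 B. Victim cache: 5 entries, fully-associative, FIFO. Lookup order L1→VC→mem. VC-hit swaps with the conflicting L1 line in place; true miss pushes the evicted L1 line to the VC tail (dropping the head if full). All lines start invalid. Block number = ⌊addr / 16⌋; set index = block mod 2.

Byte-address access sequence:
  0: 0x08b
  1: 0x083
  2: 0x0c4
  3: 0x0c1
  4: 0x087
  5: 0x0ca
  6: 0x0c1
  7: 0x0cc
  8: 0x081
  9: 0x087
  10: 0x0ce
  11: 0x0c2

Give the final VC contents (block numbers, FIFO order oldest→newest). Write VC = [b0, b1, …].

#0 0x8b→b8/s0 MISS; vc=[]
#1 0x83→b8/s0 L1-HIT; vc=[]
#2 0xc4→b12/s0 MISS; vc=[8]
#3 0xc1→b12/s0 L1-HIT; vc=[8]
#4 0x87→b8/s0 VC-HIT; vc=[12]
#5 0xca→b12/s0 VC-HIT; vc=[8]
#6 0xc1→b12/s0 L1-HIT; vc=[8]
#7 0xcc→b12/s0 L1-HIT; vc=[8]
#8 0x81→b8/s0 VC-HIT; vc=[12]
#9 0x87→b8/s0 L1-HIT; vc=[12]
#10 0xce→b12/s0 VC-HIT; vc=[8]
#11 0xc2→b12/s0 L1-HIT; vc=[8]

VC = [8]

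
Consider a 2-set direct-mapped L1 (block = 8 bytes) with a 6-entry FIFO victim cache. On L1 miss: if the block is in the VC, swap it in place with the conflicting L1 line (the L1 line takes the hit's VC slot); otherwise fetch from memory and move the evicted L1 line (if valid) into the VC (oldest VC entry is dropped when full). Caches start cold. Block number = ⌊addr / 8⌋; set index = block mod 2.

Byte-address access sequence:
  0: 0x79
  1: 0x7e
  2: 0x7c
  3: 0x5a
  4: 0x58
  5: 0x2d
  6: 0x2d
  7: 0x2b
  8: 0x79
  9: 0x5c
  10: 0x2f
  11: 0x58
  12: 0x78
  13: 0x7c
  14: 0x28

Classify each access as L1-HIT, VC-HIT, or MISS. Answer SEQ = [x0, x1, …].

SEQ = [MISS, L1-HIT, L1-HIT, MISS, L1-HIT, MISS, L1-HIT, L1-HIT, VC-HIT, VC-HIT, VC-HIT, VC-HIT, VC-HIT, L1-HIT, VC-HIT]

#0 0x79→b15/s1 MISS; vc=[]
#1 0x7e→b15/s1 L1-HIT; vc=[]
#2 0x7c→b15/s1 L1-HIT; vc=[]
#3 0x5a→b11/s1 MISS; vc=[15]
#4 0x58→b11/s1 L1-HIT; vc=[15]
#5 0x2d→b5/s1 MISS; vc=[15,11]
#6 0x2d→b5/s1 L1-HIT; vc=[15,11]
#7 0x2b→b5/s1 L1-HIT; vc=[15,11]
#8 0x79→b15/s1 VC-HIT; vc=[5,11]
#9 0x5c→b11/s1 VC-HIT; vc=[5,15]
#10 0x2f→b5/s1 VC-HIT; vc=[11,15]
#11 0x58→b11/s1 VC-HIT; vc=[5,15]
#12 0x78→b15/s1 VC-HIT; vc=[5,11]
#13 0x7c→b15/s1 L1-HIT; vc=[5,11]
#14 0x28→b5/s1 VC-HIT; vc=[15,11]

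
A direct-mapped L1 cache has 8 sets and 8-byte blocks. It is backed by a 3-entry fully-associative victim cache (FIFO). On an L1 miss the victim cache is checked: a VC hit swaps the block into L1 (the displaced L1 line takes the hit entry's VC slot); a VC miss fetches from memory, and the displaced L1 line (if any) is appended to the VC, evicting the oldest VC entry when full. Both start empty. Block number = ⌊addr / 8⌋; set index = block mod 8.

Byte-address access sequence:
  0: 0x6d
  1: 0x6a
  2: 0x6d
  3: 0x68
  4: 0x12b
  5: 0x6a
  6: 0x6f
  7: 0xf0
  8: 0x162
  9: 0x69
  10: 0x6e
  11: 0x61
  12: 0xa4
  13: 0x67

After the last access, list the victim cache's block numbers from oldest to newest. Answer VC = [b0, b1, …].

VC = [37, 44, 20]

#0 0x6d→b13/s5 MISS; vc=[]
#1 0x6a→b13/s5 L1-HIT; vc=[]
#2 0x6d→b13/s5 L1-HIT; vc=[]
#3 0x68→b13/s5 L1-HIT; vc=[]
#4 0x12b→b37/s5 MISS; vc=[13]
#5 0x6a→b13/s5 VC-HIT; vc=[37]
#6 0x6f→b13/s5 L1-HIT; vc=[37]
#7 0xf0→b30/s6 MISS; vc=[37]
#8 0x162→b44/s4 MISS; vc=[37]
#9 0x69→b13/s5 L1-HIT; vc=[37]
#10 0x6e→b13/s5 L1-HIT; vc=[37]
#11 0x61→b12/s4 MISS; vc=[37,44]
#12 0xa4→b20/s4 MISS; vc=[37,44,12]
#13 0x67→b12/s4 VC-HIT; vc=[37,44,20]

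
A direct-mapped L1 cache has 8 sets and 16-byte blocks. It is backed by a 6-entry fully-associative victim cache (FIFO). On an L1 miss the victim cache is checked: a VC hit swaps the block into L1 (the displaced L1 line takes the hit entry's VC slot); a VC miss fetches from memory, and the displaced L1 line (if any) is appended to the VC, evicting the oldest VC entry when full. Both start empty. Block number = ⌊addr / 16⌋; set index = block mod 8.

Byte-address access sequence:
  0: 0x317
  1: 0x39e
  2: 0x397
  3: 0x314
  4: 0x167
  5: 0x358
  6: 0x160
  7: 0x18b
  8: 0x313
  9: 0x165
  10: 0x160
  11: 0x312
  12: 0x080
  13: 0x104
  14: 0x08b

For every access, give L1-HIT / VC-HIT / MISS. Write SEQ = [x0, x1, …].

0: 0x317 (blk 49, set 1) → MISS  vc=[]
1: 0x39e (blk 57, set 1) → MISS  vc=[49]
2: 0x397 (blk 57, set 1) → L1-HIT  vc=[49]
3: 0x314 (blk 49, set 1) → VC-HIT  vc=[57]
4: 0x167 (blk 22, set 6) → MISS  vc=[57]
5: 0x358 (blk 53, set 5) → MISS  vc=[57]
6: 0x160 (blk 22, set 6) → L1-HIT  vc=[57]
7: 0x18b (blk 24, set 0) → MISS  vc=[57]
8: 0x313 (blk 49, set 1) → L1-HIT  vc=[57]
9: 0x165 (blk 22, set 6) → L1-HIT  vc=[57]
10: 0x160 (blk 22, set 6) → L1-HIT  vc=[57]
11: 0x312 (blk 49, set 1) → L1-HIT  vc=[57]
12: 0x80 (blk 8, set 0) → MISS  vc=[57, 24]
13: 0x104 (blk 16, set 0) → MISS  vc=[57, 24, 8]
14: 0x8b (blk 8, set 0) → VC-HIT  vc=[57, 24, 16]

SEQ = [MISS, MISS, L1-HIT, VC-HIT, MISS, MISS, L1-HIT, MISS, L1-HIT, L1-HIT, L1-HIT, L1-HIT, MISS, MISS, VC-HIT]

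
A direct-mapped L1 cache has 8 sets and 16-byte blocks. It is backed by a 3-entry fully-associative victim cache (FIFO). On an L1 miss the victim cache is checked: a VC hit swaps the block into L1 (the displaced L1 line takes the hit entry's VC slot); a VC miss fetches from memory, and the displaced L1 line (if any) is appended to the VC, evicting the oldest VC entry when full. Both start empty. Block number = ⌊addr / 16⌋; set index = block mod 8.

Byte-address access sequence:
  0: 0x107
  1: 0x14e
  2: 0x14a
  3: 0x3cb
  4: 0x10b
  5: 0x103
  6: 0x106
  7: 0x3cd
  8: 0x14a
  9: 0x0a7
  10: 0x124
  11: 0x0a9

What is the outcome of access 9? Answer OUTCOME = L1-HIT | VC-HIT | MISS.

OUTCOME = MISS

  [0] addr=0x107 blk=16 s=0: MISS | VC []
  [1] addr=0x14e blk=20 s=4: MISS | VC []
  [2] addr=0x14a blk=20 s=4: L1-HIT | VC []
  [3] addr=0x3cb blk=60 s=4: MISS | VC [20]
  [4] addr=0x10b blk=16 s=0: L1-HIT | VC [20]
  [5] addr=0x103 blk=16 s=0: L1-HIT | VC [20]
  [6] addr=0x106 blk=16 s=0: L1-HIT | VC [20]
  [7] addr=0x3cd blk=60 s=4: L1-HIT | VC [20]
  [8] addr=0x14a blk=20 s=4: VC-HIT | VC [60]
  [9] addr=0xa7 blk=10 s=2: MISS | VC [60]
  [10] addr=0x124 blk=18 s=2: MISS | VC [60, 10]
  [11] addr=0xa9 blk=10 s=2: VC-HIT | VC [60, 18]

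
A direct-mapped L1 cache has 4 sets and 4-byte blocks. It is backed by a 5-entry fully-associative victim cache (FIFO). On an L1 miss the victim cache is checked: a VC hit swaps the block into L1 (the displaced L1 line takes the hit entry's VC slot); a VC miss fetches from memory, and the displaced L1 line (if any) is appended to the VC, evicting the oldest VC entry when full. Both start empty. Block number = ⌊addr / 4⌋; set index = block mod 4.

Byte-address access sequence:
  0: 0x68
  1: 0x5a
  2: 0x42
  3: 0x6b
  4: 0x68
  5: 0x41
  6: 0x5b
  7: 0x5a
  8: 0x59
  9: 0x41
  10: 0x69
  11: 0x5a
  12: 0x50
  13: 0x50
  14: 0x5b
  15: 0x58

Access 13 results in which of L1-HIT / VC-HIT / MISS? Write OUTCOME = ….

#0 0x68→b26/s2 MISS; vc=[]
#1 0x5a→b22/s2 MISS; vc=[26]
#2 0x42→b16/s0 MISS; vc=[26]
#3 0x6b→b26/s2 VC-HIT; vc=[22]
#4 0x68→b26/s2 L1-HIT; vc=[22]
#5 0x41→b16/s0 L1-HIT; vc=[22]
#6 0x5b→b22/s2 VC-HIT; vc=[26]
#7 0x5a→b22/s2 L1-HIT; vc=[26]
#8 0x59→b22/s2 L1-HIT; vc=[26]
#9 0x41→b16/s0 L1-HIT; vc=[26]
#10 0x69→b26/s2 VC-HIT; vc=[22]
#11 0x5a→b22/s2 VC-HIT; vc=[26]
#12 0x50→b20/s0 MISS; vc=[26,16]
#13 0x50→b20/s0 L1-HIT; vc=[26,16]
#14 0x5b→b22/s2 L1-HIT; vc=[26,16]
#15 0x58→b22/s2 L1-HIT; vc=[26,16]

OUTCOME = L1-HIT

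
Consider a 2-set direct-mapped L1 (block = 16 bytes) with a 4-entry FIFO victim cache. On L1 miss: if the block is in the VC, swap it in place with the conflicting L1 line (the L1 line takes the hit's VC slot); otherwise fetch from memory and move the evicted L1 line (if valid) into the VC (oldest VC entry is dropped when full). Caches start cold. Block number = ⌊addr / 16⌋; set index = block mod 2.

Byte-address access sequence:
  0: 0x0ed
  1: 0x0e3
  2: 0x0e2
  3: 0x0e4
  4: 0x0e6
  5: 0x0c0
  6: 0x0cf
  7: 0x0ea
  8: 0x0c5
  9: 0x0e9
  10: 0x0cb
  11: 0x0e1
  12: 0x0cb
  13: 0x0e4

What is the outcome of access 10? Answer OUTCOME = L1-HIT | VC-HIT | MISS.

#0 0xed→b14/s0 MISS; vc=[]
#1 0xe3→b14/s0 L1-HIT; vc=[]
#2 0xe2→b14/s0 L1-HIT; vc=[]
#3 0xe4→b14/s0 L1-HIT; vc=[]
#4 0xe6→b14/s0 L1-HIT; vc=[]
#5 0xc0→b12/s0 MISS; vc=[14]
#6 0xcf→b12/s0 L1-HIT; vc=[14]
#7 0xea→b14/s0 VC-HIT; vc=[12]
#8 0xc5→b12/s0 VC-HIT; vc=[14]
#9 0xe9→b14/s0 VC-HIT; vc=[12]
#10 0xcb→b12/s0 VC-HIT; vc=[14]
#11 0xe1→b14/s0 VC-HIT; vc=[12]
#12 0xcb→b12/s0 VC-HIT; vc=[14]
#13 0xe4→b14/s0 VC-HIT; vc=[12]

OUTCOME = VC-HIT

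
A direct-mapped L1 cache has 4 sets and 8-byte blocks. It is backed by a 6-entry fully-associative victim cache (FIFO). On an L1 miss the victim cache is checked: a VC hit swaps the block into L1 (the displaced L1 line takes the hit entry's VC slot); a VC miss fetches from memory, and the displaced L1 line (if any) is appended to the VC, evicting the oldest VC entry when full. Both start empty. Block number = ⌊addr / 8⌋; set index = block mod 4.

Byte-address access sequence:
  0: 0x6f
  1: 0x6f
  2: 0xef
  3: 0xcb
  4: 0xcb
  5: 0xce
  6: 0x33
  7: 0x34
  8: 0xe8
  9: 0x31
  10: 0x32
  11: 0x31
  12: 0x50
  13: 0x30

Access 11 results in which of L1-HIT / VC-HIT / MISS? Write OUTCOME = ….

OUTCOME = L1-HIT

#0 0x6f→b13/s1 MISS; vc=[]
#1 0x6f→b13/s1 L1-HIT; vc=[]
#2 0xef→b29/s1 MISS; vc=[13]
#3 0xcb→b25/s1 MISS; vc=[13,29]
#4 0xcb→b25/s1 L1-HIT; vc=[13,29]
#5 0xce→b25/s1 L1-HIT; vc=[13,29]
#6 0x33→b6/s2 MISS; vc=[13,29]
#7 0x34→b6/s2 L1-HIT; vc=[13,29]
#8 0xe8→b29/s1 VC-HIT; vc=[13,25]
#9 0x31→b6/s2 L1-HIT; vc=[13,25]
#10 0x32→b6/s2 L1-HIT; vc=[13,25]
#11 0x31→b6/s2 L1-HIT; vc=[13,25]
#12 0x50→b10/s2 MISS; vc=[13,25,6]
#13 0x30→b6/s2 VC-HIT; vc=[13,25,10]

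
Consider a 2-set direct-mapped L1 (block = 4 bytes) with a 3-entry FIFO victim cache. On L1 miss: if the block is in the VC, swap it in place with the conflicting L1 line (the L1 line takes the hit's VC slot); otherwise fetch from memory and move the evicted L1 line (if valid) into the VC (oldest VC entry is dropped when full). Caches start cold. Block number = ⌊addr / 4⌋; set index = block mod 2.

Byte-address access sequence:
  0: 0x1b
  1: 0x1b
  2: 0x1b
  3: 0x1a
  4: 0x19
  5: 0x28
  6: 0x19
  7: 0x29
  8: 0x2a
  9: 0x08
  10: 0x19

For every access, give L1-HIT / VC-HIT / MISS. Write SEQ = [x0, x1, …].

#0 0x1b→b6/s0 MISS; vc=[]
#1 0x1b→b6/s0 L1-HIT; vc=[]
#2 0x1b→b6/s0 L1-HIT; vc=[]
#3 0x1a→b6/s0 L1-HIT; vc=[]
#4 0x19→b6/s0 L1-HIT; vc=[]
#5 0x28→b10/s0 MISS; vc=[6]
#6 0x19→b6/s0 VC-HIT; vc=[10]
#7 0x29→b10/s0 VC-HIT; vc=[6]
#8 0x2a→b10/s0 L1-HIT; vc=[6]
#9 0x8→b2/s0 MISS; vc=[6,10]
#10 0x19→b6/s0 VC-HIT; vc=[2,10]

SEQ = [MISS, L1-HIT, L1-HIT, L1-HIT, L1-HIT, MISS, VC-HIT, VC-HIT, L1-HIT, MISS, VC-HIT]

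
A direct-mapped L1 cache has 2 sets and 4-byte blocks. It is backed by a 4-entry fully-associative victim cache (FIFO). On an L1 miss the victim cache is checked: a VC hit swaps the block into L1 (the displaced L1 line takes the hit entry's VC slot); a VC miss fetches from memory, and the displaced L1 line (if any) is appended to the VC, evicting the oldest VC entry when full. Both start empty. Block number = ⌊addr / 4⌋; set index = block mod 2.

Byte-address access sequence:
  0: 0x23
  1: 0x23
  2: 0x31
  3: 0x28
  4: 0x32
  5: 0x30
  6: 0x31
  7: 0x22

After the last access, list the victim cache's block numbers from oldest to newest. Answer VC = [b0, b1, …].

0: 0x23 (blk 8, set 0) → MISS  vc=[]
1: 0x23 (blk 8, set 0) → L1-HIT  vc=[]
2: 0x31 (blk 12, set 0) → MISS  vc=[8]
3: 0x28 (blk 10, set 0) → MISS  vc=[8, 12]
4: 0x32 (blk 12, set 0) → VC-HIT  vc=[8, 10]
5: 0x30 (blk 12, set 0) → L1-HIT  vc=[8, 10]
6: 0x31 (blk 12, set 0) → L1-HIT  vc=[8, 10]
7: 0x22 (blk 8, set 0) → VC-HIT  vc=[12, 10]

VC = [12, 10]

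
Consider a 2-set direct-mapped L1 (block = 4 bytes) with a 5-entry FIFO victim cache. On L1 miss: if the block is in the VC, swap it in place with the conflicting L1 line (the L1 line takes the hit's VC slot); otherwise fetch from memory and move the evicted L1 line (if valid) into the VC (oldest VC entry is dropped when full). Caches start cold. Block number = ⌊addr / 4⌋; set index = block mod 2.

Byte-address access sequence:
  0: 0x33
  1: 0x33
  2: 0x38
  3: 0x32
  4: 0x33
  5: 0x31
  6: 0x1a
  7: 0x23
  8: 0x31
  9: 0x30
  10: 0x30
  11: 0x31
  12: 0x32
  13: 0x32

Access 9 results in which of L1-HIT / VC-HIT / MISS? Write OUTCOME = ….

0: 0x33 (blk 12, set 0) → MISS  vc=[]
1: 0x33 (blk 12, set 0) → L1-HIT  vc=[]
2: 0x38 (blk 14, set 0) → MISS  vc=[12]
3: 0x32 (blk 12, set 0) → VC-HIT  vc=[14]
4: 0x33 (blk 12, set 0) → L1-HIT  vc=[14]
5: 0x31 (blk 12, set 0) → L1-HIT  vc=[14]
6: 0x1a (blk 6, set 0) → MISS  vc=[14, 12]
7: 0x23 (blk 8, set 0) → MISS  vc=[14, 12, 6]
8: 0x31 (blk 12, set 0) → VC-HIT  vc=[14, 8, 6]
9: 0x30 (blk 12, set 0) → L1-HIT  vc=[14, 8, 6]
10: 0x30 (blk 12, set 0) → L1-HIT  vc=[14, 8, 6]
11: 0x31 (blk 12, set 0) → L1-HIT  vc=[14, 8, 6]
12: 0x32 (blk 12, set 0) → L1-HIT  vc=[14, 8, 6]
13: 0x32 (blk 12, set 0) → L1-HIT  vc=[14, 8, 6]

OUTCOME = L1-HIT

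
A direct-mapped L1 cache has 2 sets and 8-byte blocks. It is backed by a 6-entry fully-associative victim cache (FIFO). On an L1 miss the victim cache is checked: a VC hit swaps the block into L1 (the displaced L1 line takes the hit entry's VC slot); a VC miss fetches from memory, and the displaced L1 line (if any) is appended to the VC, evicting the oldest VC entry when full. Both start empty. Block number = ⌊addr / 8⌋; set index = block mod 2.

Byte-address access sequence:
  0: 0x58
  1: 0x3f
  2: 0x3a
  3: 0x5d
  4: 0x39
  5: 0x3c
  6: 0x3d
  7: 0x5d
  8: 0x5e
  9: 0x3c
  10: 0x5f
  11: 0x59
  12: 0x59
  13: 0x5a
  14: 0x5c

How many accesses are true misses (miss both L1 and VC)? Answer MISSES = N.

#0 0x58→b11/s1 MISS; vc=[]
#1 0x3f→b7/s1 MISS; vc=[11]
#2 0x3a→b7/s1 L1-HIT; vc=[11]
#3 0x5d→b11/s1 VC-HIT; vc=[7]
#4 0x39→b7/s1 VC-HIT; vc=[11]
#5 0x3c→b7/s1 L1-HIT; vc=[11]
#6 0x3d→b7/s1 L1-HIT; vc=[11]
#7 0x5d→b11/s1 VC-HIT; vc=[7]
#8 0x5e→b11/s1 L1-HIT; vc=[7]
#9 0x3c→b7/s1 VC-HIT; vc=[11]
#10 0x5f→b11/s1 VC-HIT; vc=[7]
#11 0x59→b11/s1 L1-HIT; vc=[7]
#12 0x59→b11/s1 L1-HIT; vc=[7]
#13 0x5a→b11/s1 L1-HIT; vc=[7]
#14 0x5c→b11/s1 L1-HIT; vc=[7]

MISSES = 2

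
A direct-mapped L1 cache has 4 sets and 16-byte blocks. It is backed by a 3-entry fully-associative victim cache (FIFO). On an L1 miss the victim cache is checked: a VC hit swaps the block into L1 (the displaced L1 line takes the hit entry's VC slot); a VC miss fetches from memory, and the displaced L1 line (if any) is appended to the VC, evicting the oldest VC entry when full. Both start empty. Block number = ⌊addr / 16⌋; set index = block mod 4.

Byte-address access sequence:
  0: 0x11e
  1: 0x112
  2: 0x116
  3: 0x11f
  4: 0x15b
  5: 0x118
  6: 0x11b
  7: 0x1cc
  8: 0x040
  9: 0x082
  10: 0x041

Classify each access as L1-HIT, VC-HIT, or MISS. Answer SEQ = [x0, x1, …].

SEQ = [MISS, L1-HIT, L1-HIT, L1-HIT, MISS, VC-HIT, L1-HIT, MISS, MISS, MISS, VC-HIT]

#0 0x11e→b17/s1 MISS; vc=[]
#1 0x112→b17/s1 L1-HIT; vc=[]
#2 0x116→b17/s1 L1-HIT; vc=[]
#3 0x11f→b17/s1 L1-HIT; vc=[]
#4 0x15b→b21/s1 MISS; vc=[17]
#5 0x118→b17/s1 VC-HIT; vc=[21]
#6 0x11b→b17/s1 L1-HIT; vc=[21]
#7 0x1cc→b28/s0 MISS; vc=[21]
#8 0x40→b4/s0 MISS; vc=[21,28]
#9 0x82→b8/s0 MISS; vc=[21,28,4]
#10 0x41→b4/s0 VC-HIT; vc=[21,28,8]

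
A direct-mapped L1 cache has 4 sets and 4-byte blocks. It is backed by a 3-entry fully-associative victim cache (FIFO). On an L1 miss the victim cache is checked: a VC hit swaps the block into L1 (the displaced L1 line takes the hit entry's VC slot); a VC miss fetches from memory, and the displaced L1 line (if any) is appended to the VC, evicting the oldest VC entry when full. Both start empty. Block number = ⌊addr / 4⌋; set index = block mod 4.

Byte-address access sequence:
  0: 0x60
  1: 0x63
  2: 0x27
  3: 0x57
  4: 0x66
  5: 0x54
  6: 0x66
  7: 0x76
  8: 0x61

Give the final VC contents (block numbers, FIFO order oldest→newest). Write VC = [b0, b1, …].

#0 0x60→b24/s0 MISS; vc=[]
#1 0x63→b24/s0 L1-HIT; vc=[]
#2 0x27→b9/s1 MISS; vc=[]
#3 0x57→b21/s1 MISS; vc=[9]
#4 0x66→b25/s1 MISS; vc=[9,21]
#5 0x54→b21/s1 VC-HIT; vc=[9,25]
#6 0x66→b25/s1 VC-HIT; vc=[9,21]
#7 0x76→b29/s1 MISS; vc=[9,21,25]
#8 0x61→b24/s0 L1-HIT; vc=[9,21,25]

VC = [9, 21, 25]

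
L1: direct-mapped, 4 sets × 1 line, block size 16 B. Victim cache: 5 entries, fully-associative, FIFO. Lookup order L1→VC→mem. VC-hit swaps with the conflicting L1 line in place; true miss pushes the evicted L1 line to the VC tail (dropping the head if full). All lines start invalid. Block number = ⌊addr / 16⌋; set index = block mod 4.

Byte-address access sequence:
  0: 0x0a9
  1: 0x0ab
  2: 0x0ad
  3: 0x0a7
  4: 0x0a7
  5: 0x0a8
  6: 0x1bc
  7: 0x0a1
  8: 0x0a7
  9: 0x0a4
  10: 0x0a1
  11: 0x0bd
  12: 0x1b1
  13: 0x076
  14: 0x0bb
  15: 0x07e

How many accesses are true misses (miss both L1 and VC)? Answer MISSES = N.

MISSES = 4

  [0] addr=0xa9 blk=10 s=2: MISS | VC []
  [1] addr=0xab blk=10 s=2: L1-HIT | VC []
  [2] addr=0xad blk=10 s=2: L1-HIT | VC []
  [3] addr=0xa7 blk=10 s=2: L1-HIT | VC []
  [4] addr=0xa7 blk=10 s=2: L1-HIT | VC []
  [5] addr=0xa8 blk=10 s=2: L1-HIT | VC []
  [6] addr=0x1bc blk=27 s=3: MISS | VC []
  [7] addr=0xa1 blk=10 s=2: L1-HIT | VC []
  [8] addr=0xa7 blk=10 s=2: L1-HIT | VC []
  [9] addr=0xa4 blk=10 s=2: L1-HIT | VC []
  [10] addr=0xa1 blk=10 s=2: L1-HIT | VC []
  [11] addr=0xbd blk=11 s=3: MISS | VC [27]
  [12] addr=0x1b1 blk=27 s=3: VC-HIT | VC [11]
  [13] addr=0x76 blk=7 s=3: MISS | VC [11, 27]
  [14] addr=0xbb blk=11 s=3: VC-HIT | VC [7, 27]
  [15] addr=0x7e blk=7 s=3: VC-HIT | VC [11, 27]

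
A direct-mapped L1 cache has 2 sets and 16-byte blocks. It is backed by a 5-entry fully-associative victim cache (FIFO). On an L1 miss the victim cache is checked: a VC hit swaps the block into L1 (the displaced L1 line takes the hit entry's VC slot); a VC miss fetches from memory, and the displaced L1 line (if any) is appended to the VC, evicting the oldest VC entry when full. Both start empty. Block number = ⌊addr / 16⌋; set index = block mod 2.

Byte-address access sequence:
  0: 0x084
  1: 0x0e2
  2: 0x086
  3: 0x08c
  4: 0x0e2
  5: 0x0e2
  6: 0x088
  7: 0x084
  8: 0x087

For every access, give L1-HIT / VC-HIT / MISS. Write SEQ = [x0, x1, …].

SEQ = [MISS, MISS, VC-HIT, L1-HIT, VC-HIT, L1-HIT, VC-HIT, L1-HIT, L1-HIT]

#0 0x84→b8/s0 MISS; vc=[]
#1 0xe2→b14/s0 MISS; vc=[8]
#2 0x86→b8/s0 VC-HIT; vc=[14]
#3 0x8c→b8/s0 L1-HIT; vc=[14]
#4 0xe2→b14/s0 VC-HIT; vc=[8]
#5 0xe2→b14/s0 L1-HIT; vc=[8]
#6 0x88→b8/s0 VC-HIT; vc=[14]
#7 0x84→b8/s0 L1-HIT; vc=[14]
#8 0x87→b8/s0 L1-HIT; vc=[14]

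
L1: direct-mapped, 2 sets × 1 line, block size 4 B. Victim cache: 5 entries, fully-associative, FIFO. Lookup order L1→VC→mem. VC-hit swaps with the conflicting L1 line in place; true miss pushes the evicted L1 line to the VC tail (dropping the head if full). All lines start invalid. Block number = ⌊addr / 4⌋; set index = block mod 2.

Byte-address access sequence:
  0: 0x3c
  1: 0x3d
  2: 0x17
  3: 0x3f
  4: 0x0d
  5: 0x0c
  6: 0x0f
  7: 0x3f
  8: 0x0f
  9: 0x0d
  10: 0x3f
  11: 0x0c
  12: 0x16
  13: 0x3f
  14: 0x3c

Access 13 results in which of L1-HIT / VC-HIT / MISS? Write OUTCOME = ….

OUTCOME = VC-HIT

0: 0x3c (blk 15, set 1) → MISS  vc=[]
1: 0x3d (blk 15, set 1) → L1-HIT  vc=[]
2: 0x17 (blk 5, set 1) → MISS  vc=[15]
3: 0x3f (blk 15, set 1) → VC-HIT  vc=[5]
4: 0xd (blk 3, set 1) → MISS  vc=[5, 15]
5: 0xc (blk 3, set 1) → L1-HIT  vc=[5, 15]
6: 0xf (blk 3, set 1) → L1-HIT  vc=[5, 15]
7: 0x3f (blk 15, set 1) → VC-HIT  vc=[5, 3]
8: 0xf (blk 3, set 1) → VC-HIT  vc=[5, 15]
9: 0xd (blk 3, set 1) → L1-HIT  vc=[5, 15]
10: 0x3f (blk 15, set 1) → VC-HIT  vc=[5, 3]
11: 0xc (blk 3, set 1) → VC-HIT  vc=[5, 15]
12: 0x16 (blk 5, set 1) → VC-HIT  vc=[3, 15]
13: 0x3f (blk 15, set 1) → VC-HIT  vc=[3, 5]
14: 0x3c (blk 15, set 1) → L1-HIT  vc=[3, 5]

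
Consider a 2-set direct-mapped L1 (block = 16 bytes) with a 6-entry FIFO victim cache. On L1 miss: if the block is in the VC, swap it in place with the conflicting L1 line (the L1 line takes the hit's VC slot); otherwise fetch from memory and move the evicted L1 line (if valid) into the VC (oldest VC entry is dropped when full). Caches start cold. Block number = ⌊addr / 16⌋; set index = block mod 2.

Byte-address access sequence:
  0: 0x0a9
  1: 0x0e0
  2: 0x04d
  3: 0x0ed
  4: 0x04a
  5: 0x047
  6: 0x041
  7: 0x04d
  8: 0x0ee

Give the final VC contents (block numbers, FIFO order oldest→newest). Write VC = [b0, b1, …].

0: 0xa9 (blk 10, set 0) → MISS  vc=[]
1: 0xe0 (blk 14, set 0) → MISS  vc=[10]
2: 0x4d (blk 4, set 0) → MISS  vc=[10, 14]
3: 0xed (blk 14, set 0) → VC-HIT  vc=[10, 4]
4: 0x4a (blk 4, set 0) → VC-HIT  vc=[10, 14]
5: 0x47 (blk 4, set 0) → L1-HIT  vc=[10, 14]
6: 0x41 (blk 4, set 0) → L1-HIT  vc=[10, 14]
7: 0x4d (blk 4, set 0) → L1-HIT  vc=[10, 14]
8: 0xee (blk 14, set 0) → VC-HIT  vc=[10, 4]

VC = [10, 4]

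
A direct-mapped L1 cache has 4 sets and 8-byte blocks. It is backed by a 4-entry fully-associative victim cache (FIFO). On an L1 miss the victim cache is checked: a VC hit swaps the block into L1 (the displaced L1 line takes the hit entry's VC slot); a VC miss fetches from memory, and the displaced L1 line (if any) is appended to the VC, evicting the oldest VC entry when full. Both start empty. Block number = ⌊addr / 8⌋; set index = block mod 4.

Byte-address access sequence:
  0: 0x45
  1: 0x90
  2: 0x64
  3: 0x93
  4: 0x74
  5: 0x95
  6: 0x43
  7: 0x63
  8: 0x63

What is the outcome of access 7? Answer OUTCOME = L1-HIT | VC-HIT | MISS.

#0 0x45→b8/s0 MISS; vc=[]
#1 0x90→b18/s2 MISS; vc=[]
#2 0x64→b12/s0 MISS; vc=[8]
#3 0x93→b18/s2 L1-HIT; vc=[8]
#4 0x74→b14/s2 MISS; vc=[8,18]
#5 0x95→b18/s2 VC-HIT; vc=[8,14]
#6 0x43→b8/s0 VC-HIT; vc=[12,14]
#7 0x63→b12/s0 VC-HIT; vc=[8,14]
#8 0x63→b12/s0 L1-HIT; vc=[8,14]

OUTCOME = VC-HIT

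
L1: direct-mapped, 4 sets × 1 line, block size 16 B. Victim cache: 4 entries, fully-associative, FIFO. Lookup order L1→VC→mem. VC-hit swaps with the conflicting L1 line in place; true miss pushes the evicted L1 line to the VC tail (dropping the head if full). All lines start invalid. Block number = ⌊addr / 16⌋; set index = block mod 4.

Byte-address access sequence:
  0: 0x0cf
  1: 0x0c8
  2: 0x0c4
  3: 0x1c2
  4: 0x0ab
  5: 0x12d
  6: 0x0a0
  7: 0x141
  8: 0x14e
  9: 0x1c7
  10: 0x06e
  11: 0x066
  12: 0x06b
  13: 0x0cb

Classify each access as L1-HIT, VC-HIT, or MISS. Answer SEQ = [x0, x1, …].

#0 0xcf→b12/s0 MISS; vc=[]
#1 0xc8→b12/s0 L1-HIT; vc=[]
#2 0xc4→b12/s0 L1-HIT; vc=[]
#3 0x1c2→b28/s0 MISS; vc=[12]
#4 0xab→b10/s2 MISS; vc=[12]
#5 0x12d→b18/s2 MISS; vc=[12,10]
#6 0xa0→b10/s2 VC-HIT; vc=[12,18]
#7 0x141→b20/s0 MISS; vc=[12,18,28]
#8 0x14e→b20/s0 L1-HIT; vc=[12,18,28]
#9 0x1c7→b28/s0 VC-HIT; vc=[12,18,20]
#10 0x6e→b6/s2 MISS; vc=[12,18,20,10]
#11 0x66→b6/s2 L1-HIT; vc=[12,18,20,10]
#12 0x6b→b6/s2 L1-HIT; vc=[12,18,20,10]
#13 0xcb→b12/s0 VC-HIT; vc=[28,18,20,10]

SEQ = [MISS, L1-HIT, L1-HIT, MISS, MISS, MISS, VC-HIT, MISS, L1-HIT, VC-HIT, MISS, L1-HIT, L1-HIT, VC-HIT]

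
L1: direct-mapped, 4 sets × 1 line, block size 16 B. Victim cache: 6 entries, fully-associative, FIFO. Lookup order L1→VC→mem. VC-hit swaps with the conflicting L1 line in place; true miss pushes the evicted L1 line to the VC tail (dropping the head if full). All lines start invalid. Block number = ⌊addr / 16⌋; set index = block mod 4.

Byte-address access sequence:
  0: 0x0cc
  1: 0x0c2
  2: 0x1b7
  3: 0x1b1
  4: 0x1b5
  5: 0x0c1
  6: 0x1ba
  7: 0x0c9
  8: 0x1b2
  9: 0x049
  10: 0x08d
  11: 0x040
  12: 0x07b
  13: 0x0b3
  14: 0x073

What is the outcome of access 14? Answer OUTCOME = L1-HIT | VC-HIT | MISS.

OUTCOME = VC-HIT

#0 0xcc→b12/s0 MISS; vc=[]
#1 0xc2→b12/s0 L1-HIT; vc=[]
#2 0x1b7→b27/s3 MISS; vc=[]
#3 0x1b1→b27/s3 L1-HIT; vc=[]
#4 0x1b5→b27/s3 L1-HIT; vc=[]
#5 0xc1→b12/s0 L1-HIT; vc=[]
#6 0x1ba→b27/s3 L1-HIT; vc=[]
#7 0xc9→b12/s0 L1-HIT; vc=[]
#8 0x1b2→b27/s3 L1-HIT; vc=[]
#9 0x49→b4/s0 MISS; vc=[12]
#10 0x8d→b8/s0 MISS; vc=[12,4]
#11 0x40→b4/s0 VC-HIT; vc=[12,8]
#12 0x7b→b7/s3 MISS; vc=[12,8,27]
#13 0xb3→b11/s3 MISS; vc=[12,8,27,7]
#14 0x73→b7/s3 VC-HIT; vc=[12,8,27,11]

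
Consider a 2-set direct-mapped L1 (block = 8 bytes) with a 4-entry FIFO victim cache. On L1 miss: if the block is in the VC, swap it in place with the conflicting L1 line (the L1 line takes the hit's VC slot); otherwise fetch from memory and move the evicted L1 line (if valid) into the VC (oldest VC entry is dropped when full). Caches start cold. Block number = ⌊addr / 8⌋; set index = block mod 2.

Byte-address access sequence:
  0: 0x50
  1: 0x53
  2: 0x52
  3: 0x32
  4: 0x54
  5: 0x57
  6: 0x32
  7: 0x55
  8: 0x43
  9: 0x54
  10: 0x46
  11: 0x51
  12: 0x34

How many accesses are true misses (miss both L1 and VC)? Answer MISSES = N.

  [0] addr=0x50 blk=10 s=0: MISS | VC []
  [1] addr=0x53 blk=10 s=0: L1-HIT | VC []
  [2] addr=0x52 blk=10 s=0: L1-HIT | VC []
  [3] addr=0x32 blk=6 s=0: MISS | VC [10]
  [4] addr=0x54 blk=10 s=0: VC-HIT | VC [6]
  [5] addr=0x57 blk=10 s=0: L1-HIT | VC [6]
  [6] addr=0x32 blk=6 s=0: VC-HIT | VC [10]
  [7] addr=0x55 blk=10 s=0: VC-HIT | VC [6]
  [8] addr=0x43 blk=8 s=0: MISS | VC [6, 10]
  [9] addr=0x54 blk=10 s=0: VC-HIT | VC [6, 8]
  [10] addr=0x46 blk=8 s=0: VC-HIT | VC [6, 10]
  [11] addr=0x51 blk=10 s=0: VC-HIT | VC [6, 8]
  [12] addr=0x34 blk=6 s=0: VC-HIT | VC [10, 8]

MISSES = 3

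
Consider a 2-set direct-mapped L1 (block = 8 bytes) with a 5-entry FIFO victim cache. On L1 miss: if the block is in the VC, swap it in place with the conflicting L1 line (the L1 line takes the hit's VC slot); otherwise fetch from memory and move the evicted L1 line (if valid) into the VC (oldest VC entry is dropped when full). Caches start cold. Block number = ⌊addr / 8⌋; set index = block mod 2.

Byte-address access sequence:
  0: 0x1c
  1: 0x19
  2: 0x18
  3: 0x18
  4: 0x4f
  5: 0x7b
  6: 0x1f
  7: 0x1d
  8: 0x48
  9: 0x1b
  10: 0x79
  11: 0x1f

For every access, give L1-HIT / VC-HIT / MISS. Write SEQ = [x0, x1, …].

SEQ = [MISS, L1-HIT, L1-HIT, L1-HIT, MISS, MISS, VC-HIT, L1-HIT, VC-HIT, VC-HIT, VC-HIT, VC-HIT]

  [0] addr=0x1c blk=3 s=1: MISS | VC []
  [1] addr=0x19 blk=3 s=1: L1-HIT | VC []
  [2] addr=0x18 blk=3 s=1: L1-HIT | VC []
  [3] addr=0x18 blk=3 s=1: L1-HIT | VC []
  [4] addr=0x4f blk=9 s=1: MISS | VC [3]
  [5] addr=0x7b blk=15 s=1: MISS | VC [3, 9]
  [6] addr=0x1f blk=3 s=1: VC-HIT | VC [15, 9]
  [7] addr=0x1d blk=3 s=1: L1-HIT | VC [15, 9]
  [8] addr=0x48 blk=9 s=1: VC-HIT | VC [15, 3]
  [9] addr=0x1b blk=3 s=1: VC-HIT | VC [15, 9]
  [10] addr=0x79 blk=15 s=1: VC-HIT | VC [3, 9]
  [11] addr=0x1f blk=3 s=1: VC-HIT | VC [15, 9]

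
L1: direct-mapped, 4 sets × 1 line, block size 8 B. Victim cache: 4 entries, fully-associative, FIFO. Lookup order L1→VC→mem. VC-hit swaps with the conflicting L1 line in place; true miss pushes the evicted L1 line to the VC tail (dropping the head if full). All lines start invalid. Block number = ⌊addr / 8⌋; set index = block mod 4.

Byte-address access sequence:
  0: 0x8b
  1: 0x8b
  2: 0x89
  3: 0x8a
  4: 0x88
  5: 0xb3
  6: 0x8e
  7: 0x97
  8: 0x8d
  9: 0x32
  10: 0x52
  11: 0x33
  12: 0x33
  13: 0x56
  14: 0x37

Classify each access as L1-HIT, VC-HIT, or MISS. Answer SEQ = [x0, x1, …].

0: 0x8b (blk 17, set 1) → MISS  vc=[]
1: 0x8b (blk 17, set 1) → L1-HIT  vc=[]
2: 0x89 (blk 17, set 1) → L1-HIT  vc=[]
3: 0x8a (blk 17, set 1) → L1-HIT  vc=[]
4: 0x88 (blk 17, set 1) → L1-HIT  vc=[]
5: 0xb3 (blk 22, set 2) → MISS  vc=[]
6: 0x8e (blk 17, set 1) → L1-HIT  vc=[]
7: 0x97 (blk 18, set 2) → MISS  vc=[22]
8: 0x8d (blk 17, set 1) → L1-HIT  vc=[22]
9: 0x32 (blk 6, set 2) → MISS  vc=[22, 18]
10: 0x52 (blk 10, set 2) → MISS  vc=[22, 18, 6]
11: 0x33 (blk 6, set 2) → VC-HIT  vc=[22, 18, 10]
12: 0x33 (blk 6, set 2) → L1-HIT  vc=[22, 18, 10]
13: 0x56 (blk 10, set 2) → VC-HIT  vc=[22, 18, 6]
14: 0x37 (blk 6, set 2) → VC-HIT  vc=[22, 18, 10]

SEQ = [MISS, L1-HIT, L1-HIT, L1-HIT, L1-HIT, MISS, L1-HIT, MISS, L1-HIT, MISS, MISS, VC-HIT, L1-HIT, VC-HIT, VC-HIT]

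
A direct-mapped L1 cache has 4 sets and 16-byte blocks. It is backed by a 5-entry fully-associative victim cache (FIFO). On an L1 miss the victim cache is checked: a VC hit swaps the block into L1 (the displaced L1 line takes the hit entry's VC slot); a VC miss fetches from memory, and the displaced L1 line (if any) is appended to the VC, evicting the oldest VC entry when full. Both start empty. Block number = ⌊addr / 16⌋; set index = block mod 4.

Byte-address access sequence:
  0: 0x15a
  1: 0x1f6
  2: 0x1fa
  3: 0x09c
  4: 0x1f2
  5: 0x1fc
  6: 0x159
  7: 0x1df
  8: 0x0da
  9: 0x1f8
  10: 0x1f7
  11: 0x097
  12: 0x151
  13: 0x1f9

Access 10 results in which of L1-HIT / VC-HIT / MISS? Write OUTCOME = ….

#0 0x15a→b21/s1 MISS; vc=[]
#1 0x1f6→b31/s3 MISS; vc=[]
#2 0x1fa→b31/s3 L1-HIT; vc=[]
#3 0x9c→b9/s1 MISS; vc=[21]
#4 0x1f2→b31/s3 L1-HIT; vc=[21]
#5 0x1fc→b31/s3 L1-HIT; vc=[21]
#6 0x159→b21/s1 VC-HIT; vc=[9]
#7 0x1df→b29/s1 MISS; vc=[9,21]
#8 0xda→b13/s1 MISS; vc=[9,21,29]
#9 0x1f8→b31/s3 L1-HIT; vc=[9,21,29]
#10 0x1f7→b31/s3 L1-HIT; vc=[9,21,29]
#11 0x97→b9/s1 VC-HIT; vc=[13,21,29]
#12 0x151→b21/s1 VC-HIT; vc=[13,9,29]
#13 0x1f9→b31/s3 L1-HIT; vc=[13,9,29]

OUTCOME = L1-HIT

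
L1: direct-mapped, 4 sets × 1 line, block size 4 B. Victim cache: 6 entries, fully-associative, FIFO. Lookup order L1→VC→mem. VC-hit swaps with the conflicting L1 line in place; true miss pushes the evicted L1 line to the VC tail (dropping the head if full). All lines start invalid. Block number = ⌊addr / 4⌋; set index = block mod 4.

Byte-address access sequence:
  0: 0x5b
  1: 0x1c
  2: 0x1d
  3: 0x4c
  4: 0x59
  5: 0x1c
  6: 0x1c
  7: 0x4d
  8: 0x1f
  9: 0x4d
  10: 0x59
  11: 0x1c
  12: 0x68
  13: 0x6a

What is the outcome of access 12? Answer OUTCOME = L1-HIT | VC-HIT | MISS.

#0 0x5b→b22/s2 MISS; vc=[]
#1 0x1c→b7/s3 MISS; vc=[]
#2 0x1d→b7/s3 L1-HIT; vc=[]
#3 0x4c→b19/s3 MISS; vc=[7]
#4 0x59→b22/s2 L1-HIT; vc=[7]
#5 0x1c→b7/s3 VC-HIT; vc=[19]
#6 0x1c→b7/s3 L1-HIT; vc=[19]
#7 0x4d→b19/s3 VC-HIT; vc=[7]
#8 0x1f→b7/s3 VC-HIT; vc=[19]
#9 0x4d→b19/s3 VC-HIT; vc=[7]
#10 0x59→b22/s2 L1-HIT; vc=[7]
#11 0x1c→b7/s3 VC-HIT; vc=[19]
#12 0x68→b26/s2 MISS; vc=[19,22]
#13 0x6a→b26/s2 L1-HIT; vc=[19,22]

OUTCOME = MISS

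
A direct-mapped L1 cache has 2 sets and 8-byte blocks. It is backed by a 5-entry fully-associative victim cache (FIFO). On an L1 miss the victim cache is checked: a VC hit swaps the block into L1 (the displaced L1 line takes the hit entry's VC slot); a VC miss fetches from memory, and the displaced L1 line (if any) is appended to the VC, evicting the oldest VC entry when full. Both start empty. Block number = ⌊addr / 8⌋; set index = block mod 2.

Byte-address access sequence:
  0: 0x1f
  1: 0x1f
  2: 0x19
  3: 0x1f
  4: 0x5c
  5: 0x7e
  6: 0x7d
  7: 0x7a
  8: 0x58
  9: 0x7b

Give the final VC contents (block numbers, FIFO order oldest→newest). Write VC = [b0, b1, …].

VC = [3, 11]

  [0] addr=0x1f blk=3 s=1: MISS | VC []
  [1] addr=0x1f blk=3 s=1: L1-HIT | VC []
  [2] addr=0x19 blk=3 s=1: L1-HIT | VC []
  [3] addr=0x1f blk=3 s=1: L1-HIT | VC []
  [4] addr=0x5c blk=11 s=1: MISS | VC [3]
  [5] addr=0x7e blk=15 s=1: MISS | VC [3, 11]
  [6] addr=0x7d blk=15 s=1: L1-HIT | VC [3, 11]
  [7] addr=0x7a blk=15 s=1: L1-HIT | VC [3, 11]
  [8] addr=0x58 blk=11 s=1: VC-HIT | VC [3, 15]
  [9] addr=0x7b blk=15 s=1: VC-HIT | VC [3, 11]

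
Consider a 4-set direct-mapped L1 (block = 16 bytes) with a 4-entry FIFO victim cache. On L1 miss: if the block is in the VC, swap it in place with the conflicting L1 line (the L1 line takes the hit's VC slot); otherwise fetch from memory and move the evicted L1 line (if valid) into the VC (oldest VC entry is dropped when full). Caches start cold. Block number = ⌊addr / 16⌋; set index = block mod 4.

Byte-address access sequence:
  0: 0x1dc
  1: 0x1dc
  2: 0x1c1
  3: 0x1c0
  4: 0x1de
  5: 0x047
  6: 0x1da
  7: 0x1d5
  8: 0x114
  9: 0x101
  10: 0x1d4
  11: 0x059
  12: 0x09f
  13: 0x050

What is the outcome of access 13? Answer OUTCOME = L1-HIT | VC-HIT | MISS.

OUTCOME = VC-HIT

#0 0x1dc→b29/s1 MISS; vc=[]
#1 0x1dc→b29/s1 L1-HIT; vc=[]
#2 0x1c1→b28/s0 MISS; vc=[]
#3 0x1c0→b28/s0 L1-HIT; vc=[]
#4 0x1de→b29/s1 L1-HIT; vc=[]
#5 0x47→b4/s0 MISS; vc=[28]
#6 0x1da→b29/s1 L1-HIT; vc=[28]
#7 0x1d5→b29/s1 L1-HIT; vc=[28]
#8 0x114→b17/s1 MISS; vc=[28,29]
#9 0x101→b16/s0 MISS; vc=[28,29,4]
#10 0x1d4→b29/s1 VC-HIT; vc=[28,17,4]
#11 0x59→b5/s1 MISS; vc=[28,17,4,29]
#12 0x9f→b9/s1 MISS; vc=[17,4,29,5]
#13 0x50→b5/s1 VC-HIT; vc=[17,4,29,9]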